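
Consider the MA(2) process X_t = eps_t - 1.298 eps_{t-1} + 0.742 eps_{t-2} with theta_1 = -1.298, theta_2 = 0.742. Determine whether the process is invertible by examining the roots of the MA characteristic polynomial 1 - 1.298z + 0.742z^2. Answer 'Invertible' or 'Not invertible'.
\text{Invertible}

The MA(q) characteristic polynomial is P(z) = 1 - 1.298z + 0.742z^2.
Invertibility requires all roots to lie outside the unit circle, i.e. |z| > 1 for every root.
Set 1 + (-1.298) z + (0.742) z^2 = 0, i.e. a z^2 + b z + c = 0 with a = 0.742, b = -1.298, c = 1.
Discriminant D = b^2 - 4ac = (-1.298)^2 - 4*(0.742)*1 = 1.684804 - (2.968) = -1.283196.
D < 0, so the roots are the complex-conjugate pair z = (-b +/- i sqrt(-D)) / (2a) = 0.8747 +/- 0.7633i.
For a conjugate pair |z|^2 = z * conj(z) = (product of roots) = c/a = 1/(0.742) = 1.347709, so |z| = sqrt(1.347709) = 1.1609 for both roots.
Moduli of all roots: 1.1609, 1.1609.
All moduli strictly greater than 1? Yes.
Verdict: Invertible.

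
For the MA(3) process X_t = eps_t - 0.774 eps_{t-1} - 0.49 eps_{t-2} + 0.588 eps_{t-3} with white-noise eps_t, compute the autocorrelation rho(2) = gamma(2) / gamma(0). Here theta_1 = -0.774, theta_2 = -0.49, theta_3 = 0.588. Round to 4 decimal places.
\rho(2) = -0.4326

For an MA(q) process with theta_0 = 1, the autocovariance is
  gamma(k) = sigma^2 * sum_{i=0..q-k} theta_i * theta_{i+k},
and rho(k) = gamma(k) / gamma(0). Sigma^2 cancels.
  numerator   = (1)*(-0.49) + (-0.774)*(0.588) = -0.945112.
  denominator = (1)^2 + (-0.774)^2 + (-0.49)^2 + (0.588)^2 = 2.18492.
  rho(2) = -0.945112 / 2.18492 = -0.4326.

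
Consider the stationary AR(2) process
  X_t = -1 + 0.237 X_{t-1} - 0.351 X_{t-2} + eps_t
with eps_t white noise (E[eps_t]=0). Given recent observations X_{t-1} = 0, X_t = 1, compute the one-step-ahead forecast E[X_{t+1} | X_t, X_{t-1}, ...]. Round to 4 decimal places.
E[X_{t+1} \mid \mathcal F_t] = -0.7630

For an AR(p) model X_t = c + sum_i phi_i X_{t-i} + eps_t, the
one-step-ahead conditional mean is
  E[X_{t+1} | X_t, ...] = c + sum_i phi_i X_{t+1-i}.
Substitute known values:
  E[X_{t+1} | ...] = -1 + (0.237) * (1) + (-0.351) * (0)
                   = -0.7630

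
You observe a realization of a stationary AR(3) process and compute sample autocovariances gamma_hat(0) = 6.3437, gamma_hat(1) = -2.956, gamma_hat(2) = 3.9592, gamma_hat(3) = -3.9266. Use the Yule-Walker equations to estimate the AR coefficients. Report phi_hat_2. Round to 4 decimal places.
\hat\phi_{2} = 0.4270

The Yule-Walker equations for an AR(p) process read, in matrix form,
  Gamma_p phi = r_p,   with   (Gamma_p)_{ij} = gamma(|i - j|),
                       (r_p)_i = gamma(i),   i,j = 1..p.
Substitute the sample gammas (Toeplitz matrix and right-hand side of size 3):
  Gamma_p = [[6.3437, -2.956, 3.9592], [-2.956, 6.3437, -2.956], [3.9592, -2.956, 6.3437]]
  r_p     = [-2.956, 3.9592, -3.9266]
Written out (R1..R3):
  (R1) 6.3437 phi_1 - 2.956 phi_2 + 3.9592 phi_3 = -2.956
  (R2) -2.956 phi_1 + 6.3437 phi_2 - 2.956 phi_3 = 3.9592
  (R3) 3.9592 phi_1 - 2.956 phi_2 + 6.3437 phi_3 = -3.9266
Gaussian elimination:
  R2 <- R2 - (-2.956/6.3437) R1 = R2 - (-0.465974) R1:  4.966281 phi_2 - 1.111115 phi_3 = 2.581781
  R3 <- R3 - (3.9592/6.3437) R1 = R3 - (0.624115) R1:  -1.111115 phi_2 + 3.872703 phi_3 = -2.081715
  R3 <- R3 - (-1.111115/4.966281) R2 = R3 - (-0.223732) R2:  3.624111 phi_3 = -1.504089
Back-substitution:
  phi_hat_3 = -1.504089 / 3.624111 = -0.415023
  phi_hat_2 = (2.581781 - (-1.111115)(-0.415023)) / 4.966281 = 0.427008
  phi_hat_1 = (-2.956 - (-2.956)(0.427008) - (3.9592)(-0.415023)) / 6.3437 = -0.007977
So phi_hat = [-0.0080, 0.4270, -0.4150].
Therefore phi_hat_2 = 0.4270.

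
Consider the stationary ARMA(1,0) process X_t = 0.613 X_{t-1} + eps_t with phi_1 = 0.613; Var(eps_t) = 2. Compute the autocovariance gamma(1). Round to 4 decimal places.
\gamma(1) = 1.9640

Multiply the model equation by X_{t-k} and take expectations. With theta_0 = psi_0 = 1 and psi_j the MA(infinity) weights, this gives
  gamma(k) - sum_i phi_i gamma(k-i) = c_k,
  c_k = sigma^2 * sum_{j=k..q} theta_j psi_{j-k}   (c_k = 0 for k > q),
using gamma(-m) = gamma(m).
Pure AR (q = 0): c_0 = sigma^2 = 2, c_k = 0 for k >= 1.
Equations for k = 0 and k = 1 (AR order 1):
  gamma(0) = phi_1 gamma(1) + c_0
  gamma(1) = phi_1 gamma(0) + c_1
Substituting the second into the first: gamma(0) (1 - phi_1^2) = c_0 + phi_1 c_1, so
  gamma(0) = c_0 / (1 - phi_1^2) = 2 / (1 - (0.613)^2) = 2 / 0.624231 = 3.203942.
  gamma(1) = phi_1 gamma(0) = (0.613)(3.203942) = 1.964017.
Therefore gamma(1) = 1.9640 (to 4 decimal places).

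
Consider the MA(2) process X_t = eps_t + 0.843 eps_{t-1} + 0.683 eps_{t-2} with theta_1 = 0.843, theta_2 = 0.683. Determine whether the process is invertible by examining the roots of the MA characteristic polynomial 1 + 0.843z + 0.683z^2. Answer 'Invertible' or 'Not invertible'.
\text{Invertible}

The MA(q) characteristic polynomial is P(z) = 1 + 0.843z + 0.683z^2.
Invertibility requires all roots to lie outside the unit circle, i.e. |z| > 1 for every root.
Set 1 + (0.843) z + (0.683) z^2 = 0, i.e. a z^2 + b z + c = 0 with a = 0.683, b = 0.843, c = 1.
Discriminant D = b^2 - 4ac = (0.843)^2 - 4*(0.683)*1 = 0.710649 - (2.732) = -2.021351.
D < 0, so the roots are the complex-conjugate pair z = (-b +/- i sqrt(-D)) / (2a) = -0.6171 +/- 1.0408i.
For a conjugate pair |z|^2 = z * conj(z) = (product of roots) = c/a = 1/(0.683) = 1.464129, so |z| = sqrt(1.464129) = 1.21 for both roots.
Moduli of all roots: 1.2100, 1.2100.
All moduli strictly greater than 1? Yes.
Verdict: Invertible.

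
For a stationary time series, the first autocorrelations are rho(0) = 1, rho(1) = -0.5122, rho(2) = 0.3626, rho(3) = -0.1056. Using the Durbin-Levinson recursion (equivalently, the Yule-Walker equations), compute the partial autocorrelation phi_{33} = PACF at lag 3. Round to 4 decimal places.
\phi_{33} = 0.1719

The PACF at lag k is phi_{kk}, the last component of the solution
to the Yule-Walker system G_k phi = r_k where
  (G_k)_{ij} = rho(|i - j|), (r_k)_i = rho(i), i,j = 1..k.
Equivalently, Durbin-Levinson gives phi_{kk} iteratively:
  phi_{11} = rho(1)
  phi_{kk} = [rho(k) - sum_{j=1..k-1} phi_{k-1,j} rho(k-j)]
            / [1 - sum_{j=1..k-1} phi_{k-1,j} rho(j)],
  phi_{k,j} = phi_{k-1,j} - phi_{kk} phi_{k-1,k-j},  j = 1..k-1.
Step k = 1:
  phi_11 = rho(1) = -0.5122.
Step k = 2:
  phi_22 = [rho(2) - phi_11 rho(1)] / [1 - phi_11 rho(1)] = [0.3626 - (-0.5122)(-0.5122)] / [1 - (-0.5122)(-0.5122)]
         = 0.10025116 / 0.73765116 = 0.135906.
  Update: phi_21 = phi_11 - phi_22 phi_11 = -0.5122 - (0.135906)(-0.5122) = -0.442589.
Step k = 3:
  phi_33 = [rho(3) - phi_21 rho(2) - phi_22 rho(1)] / [1 - phi_21 rho(1) - phi_22 rho(2)]
    numerator   = -0.1056 - (-0.442589)(0.3626) - (0.135906)(-0.5122) = 0.12449378
    denominator = 1 - (-0.442589)(-0.5122) - (0.135906)(0.3626) = 0.72402643
  phi_33 = 0.12449378 / 0.72402643 = 0.1719.
Therefore phi_{33} = 0.1719.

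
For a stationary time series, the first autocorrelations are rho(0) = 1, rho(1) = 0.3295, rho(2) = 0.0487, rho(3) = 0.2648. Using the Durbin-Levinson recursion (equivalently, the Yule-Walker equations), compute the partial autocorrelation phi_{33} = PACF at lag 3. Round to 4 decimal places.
\phi_{33} = 0.3040

The PACF at lag k is phi_{kk}, the last component of the solution
to the Yule-Walker system G_k phi = r_k where
  (G_k)_{ij} = rho(|i - j|), (r_k)_i = rho(i), i,j = 1..k.
Equivalently, Durbin-Levinson gives phi_{kk} iteratively:
  phi_{11} = rho(1)
  phi_{kk} = [rho(k) - sum_{j=1..k-1} phi_{k-1,j} rho(k-j)]
            / [1 - sum_{j=1..k-1} phi_{k-1,j} rho(j)],
  phi_{k,j} = phi_{k-1,j} - phi_{kk} phi_{k-1,k-j},  j = 1..k-1.
Step k = 1:
  phi_11 = rho(1) = 0.3295.
Step k = 2:
  phi_22 = [rho(2) - phi_11 rho(1)] / [1 - phi_11 rho(1)] = [0.0487 - (0.3295)(0.3295)] / [1 - (0.3295)(0.3295)]
         = -0.05987025 / 0.89142975 = -0.067162.
  Update: phi_21 = phi_11 - phi_22 phi_11 = 0.3295 - (-0.067162)(0.3295) = 0.35163.
Step k = 3:
  phi_33 = [rho(3) - phi_21 rho(2) - phi_22 rho(1)] / [1 - phi_21 rho(1) - phi_22 rho(2)]
    numerator   = 0.2648 - (0.35163)(0.0487) - (-0.067162)(0.3295) = 0.26980552
    denominator = 1 - (0.35163)(0.3295) - (-0.067162)(0.0487) = 0.88740874
  phi_33 = 0.26980552 / 0.88740874 = 0.304.
Therefore phi_{33} = 0.3040.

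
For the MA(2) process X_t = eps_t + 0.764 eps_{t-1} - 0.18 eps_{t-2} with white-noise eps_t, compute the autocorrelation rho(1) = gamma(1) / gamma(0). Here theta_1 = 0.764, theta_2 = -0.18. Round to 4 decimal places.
\rho(1) = 0.3877

For an MA(q) process with theta_0 = 1, the autocovariance is
  gamma(k) = sigma^2 * sum_{i=0..q-k} theta_i * theta_{i+k},
and rho(k) = gamma(k) / gamma(0). Sigma^2 cancels.
  numerator   = (1)*(0.764) + (0.764)*(-0.18) = 0.62648.
  denominator = (1)^2 + (0.764)^2 + (-0.18)^2 = 1.616096.
  rho(1) = 0.62648 / 1.616096 = 0.3877.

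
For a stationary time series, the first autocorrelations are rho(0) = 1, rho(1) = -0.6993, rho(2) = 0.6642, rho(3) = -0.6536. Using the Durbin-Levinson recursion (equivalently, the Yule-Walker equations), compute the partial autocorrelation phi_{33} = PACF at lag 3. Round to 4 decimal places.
\phi_{33} = -0.2409

The PACF at lag k is phi_{kk}, the last component of the solution
to the Yule-Walker system G_k phi = r_k where
  (G_k)_{ij} = rho(|i - j|), (r_k)_i = rho(i), i,j = 1..k.
Equivalently, Durbin-Levinson gives phi_{kk} iteratively:
  phi_{11} = rho(1)
  phi_{kk} = [rho(k) - sum_{j=1..k-1} phi_{k-1,j} rho(k-j)]
            / [1 - sum_{j=1..k-1} phi_{k-1,j} rho(j)],
  phi_{k,j} = phi_{k-1,j} - phi_{kk} phi_{k-1,k-j},  j = 1..k-1.
Step k = 1:
  phi_11 = rho(1) = -0.6993.
Step k = 2:
  phi_22 = [rho(2) - phi_11 rho(1)] / [1 - phi_11 rho(1)] = [0.6642 - (-0.6993)(-0.6993)] / [1 - (-0.6993)(-0.6993)]
         = 0.17517951 / 0.51097951 = 0.342831.
  Update: phi_21 = phi_11 - phi_22 phi_11 = -0.6993 - (0.342831)(-0.6993) = -0.459558.
Step k = 3:
  phi_33 = [rho(3) - phi_21 rho(2) - phi_22 rho(1)] / [1 - phi_21 rho(1) - phi_22 rho(2)]
    numerator   = -0.6536 - (-0.459558)(0.6642) - (0.342831)(-0.6993) = -0.10861972
    denominator = 1 - (-0.459558)(-0.6993) - (0.342831)(0.6642) = 0.45092258
  phi_33 = -0.10861972 / 0.45092258 = -0.2409.
Therefore phi_{33} = -0.2409.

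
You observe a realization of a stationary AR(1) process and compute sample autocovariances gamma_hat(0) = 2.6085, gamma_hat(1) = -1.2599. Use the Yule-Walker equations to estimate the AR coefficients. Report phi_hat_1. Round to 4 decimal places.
\hat\phi_{1} = -0.4830

The Yule-Walker equations for an AR(p) process read, in matrix form,
  Gamma_p phi = r_p,   with   (Gamma_p)_{ij} = gamma(|i - j|),
                       (r_p)_i = gamma(i),   i,j = 1..p.
Substitute the sample gammas (Toeplitz matrix and right-hand side of size 1):
  Gamma_p = [[2.6085]]
  r_p     = [-1.2599]
With p = 1 this is the single equation gamma(0) phi_1 = gamma(1):
  phi_hat_1 = gamma(1) / gamma(0) = -1.2599 / 2.6085 = -0.4830.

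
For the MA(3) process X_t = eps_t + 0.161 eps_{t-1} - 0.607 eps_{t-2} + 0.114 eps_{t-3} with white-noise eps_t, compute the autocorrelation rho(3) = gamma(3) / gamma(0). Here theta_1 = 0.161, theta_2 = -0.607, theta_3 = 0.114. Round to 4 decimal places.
\rho(3) = 0.0810

For an MA(q) process with theta_0 = 1, the autocovariance is
  gamma(k) = sigma^2 * sum_{i=0..q-k} theta_i * theta_{i+k},
and rho(k) = gamma(k) / gamma(0). Sigma^2 cancels.
  numerator   = (1)*(0.114) = 0.114.
  denominator = (1)^2 + (0.161)^2 + (-0.607)^2 + (0.114)^2 = 1.407366.
  rho(3) = 0.114 / 1.407366 = 0.0810.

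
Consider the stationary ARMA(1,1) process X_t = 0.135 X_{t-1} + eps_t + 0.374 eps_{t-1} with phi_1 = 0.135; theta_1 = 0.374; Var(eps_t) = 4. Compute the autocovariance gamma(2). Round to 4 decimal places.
\gamma(2) = 0.2941

Multiply the model equation by X_{t-k} and take expectations. With theta_0 = psi_0 = 1 and psi_j the MA(infinity) weights, this gives
  gamma(k) - sum_i phi_i gamma(k-i) = c_k,
  c_k = sigma^2 * sum_{j=k..q} theta_j psi_{j-k}   (c_k = 0 for k > q),
using gamma(-m) = gamma(m).
psi-weights needed (psi_j = theta_j + sum_i phi_i psi_{j-i}):
  psi_1 = theta_1 + phi_1 = 0.374 + (0.135) = 0.509
Right-hand sides:
  c_0 = sigma^2 (1 + theta_1 psi_1) = 4 * (1 + (0.374)(0.509)) = 4 * 1.190366 = 4.761464
  c_1 = sigma^2 theta_1 = 4 * (0.374) = 1.496
  c_2 = 0
Equations for k = 0 and k = 1 (AR order 1):
  gamma(0) = phi_1 gamma(1) + c_0
  gamma(1) = phi_1 gamma(0) + c_1
Substituting the second into the first: gamma(0) (1 - phi_1^2) = c_0 + phi_1 c_1, so
  gamma(0) = (c_0 + phi_1 c_1) / (1 - phi_1^2) = (4.761464 + (0.135)(1.496)) / (1 - (0.135)^2) = 4.963424 / 0.981775 = 5.055562.
  gamma(1) = phi_1 gamma(0) + c_1 = (0.135)(5.055562) + (1.496) = 2.178501.
For k = 2 (> q): gamma(2) = phi_1 gamma(1) = (0.135)(2.178501) = 0.294098.
Therefore gamma(2) = 0.2941 (to 4 decimal places).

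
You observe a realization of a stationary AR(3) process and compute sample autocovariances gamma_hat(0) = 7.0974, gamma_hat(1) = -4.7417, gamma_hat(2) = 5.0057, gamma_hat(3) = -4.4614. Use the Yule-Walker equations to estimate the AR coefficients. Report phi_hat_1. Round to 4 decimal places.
\hat\phi_{1} = -0.2850

The Yule-Walker equations for an AR(p) process read, in matrix form,
  Gamma_p phi = r_p,   with   (Gamma_p)_{ij} = gamma(|i - j|),
                       (r_p)_i = gamma(i),   i,j = 1..p.
Substitute the sample gammas (Toeplitz matrix and right-hand side of size 3):
  Gamma_p = [[7.0974, -4.7417, 5.0057], [-4.7417, 7.0974, -4.7417], [5.0057, -4.7417, 7.0974]]
  r_p     = [-4.7417, 5.0057, -4.4614]
Written out (R1..R3):
  (R1) 7.0974 phi_1 - 4.7417 phi_2 + 5.0057 phi_3 = -4.7417
  (R2) -4.7417 phi_1 + 7.0974 phi_2 - 4.7417 phi_3 = 5.0057
  (R3) 5.0057 phi_1 - 4.7417 phi_2 + 7.0974 phi_3 = -4.4614
Gaussian elimination:
  R2 <- R2 - (-4.7417/7.0974) R1 = R2 - (-0.66809) R1:  3.929519 phi_2 - 1.397443 phi_3 = 1.837819
  R3 <- R3 - (5.0057/7.0974) R1 = R3 - (0.705286) R1:  -1.397443 phi_2 + 3.566948 phi_3 = -1.117143
  R3 <- R3 - (-1.397443/3.929519) R2 = R3 - (-0.355627) R2:  3.069979 phi_3 = -0.463565
Back-substitution:
  phi_hat_3 = -0.463565 / 3.069979 = -0.150999
  phi_hat_2 = (1.837819 - (-1.397443)(-0.150999)) / 3.929519 = 0.413996
  phi_hat_1 = (-4.7417 - (-4.7417)(0.413996) - (5.0057)(-0.150999)) / 7.0974 = -0.285005
So phi_hat = [-0.2850, 0.4140, -0.1510].
Therefore phi_hat_1 = -0.2850.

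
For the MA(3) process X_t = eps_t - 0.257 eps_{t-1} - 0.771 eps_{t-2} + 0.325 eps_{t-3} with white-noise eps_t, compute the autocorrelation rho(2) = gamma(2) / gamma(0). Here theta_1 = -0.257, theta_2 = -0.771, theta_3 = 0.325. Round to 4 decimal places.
\rho(2) = -0.4838

For an MA(q) process with theta_0 = 1, the autocovariance is
  gamma(k) = sigma^2 * sum_{i=0..q-k} theta_i * theta_{i+k},
and rho(k) = gamma(k) / gamma(0). Sigma^2 cancels.
  numerator   = (1)*(-0.771) + (-0.257)*(0.325) = -0.854525.
  denominator = (1)^2 + (-0.257)^2 + (-0.771)^2 + (0.325)^2 = 1.766115.
  rho(2) = -0.854525 / 1.766115 = -0.4838.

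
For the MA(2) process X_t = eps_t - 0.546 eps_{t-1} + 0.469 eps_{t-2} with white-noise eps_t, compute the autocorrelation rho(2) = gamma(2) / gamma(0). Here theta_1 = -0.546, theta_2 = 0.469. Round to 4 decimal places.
\rho(2) = 0.3089

For an MA(q) process with theta_0 = 1, the autocovariance is
  gamma(k) = sigma^2 * sum_{i=0..q-k} theta_i * theta_{i+k},
and rho(k) = gamma(k) / gamma(0). Sigma^2 cancels.
  numerator   = (1)*(0.469) = 0.469.
  denominator = (1)^2 + (-0.546)^2 + (0.469)^2 = 1.518077.
  rho(2) = 0.469 / 1.518077 = 0.3089.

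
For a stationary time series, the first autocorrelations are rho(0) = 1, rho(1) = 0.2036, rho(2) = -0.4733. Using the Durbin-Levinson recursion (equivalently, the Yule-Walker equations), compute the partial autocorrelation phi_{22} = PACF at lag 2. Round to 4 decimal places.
\phi_{22} = -0.5370

The PACF at lag k is phi_{kk}, the last component of the solution
to the Yule-Walker system G_k phi = r_k where
  (G_k)_{ij} = rho(|i - j|), (r_k)_i = rho(i), i,j = 1..k.
Equivalently, Durbin-Levinson gives phi_{kk} iteratively:
  phi_{11} = rho(1)
  phi_{kk} = [rho(k) - sum_{j=1..k-1} phi_{k-1,j} rho(k-j)]
            / [1 - sum_{j=1..k-1} phi_{k-1,j} rho(j)],
  phi_{k,j} = phi_{k-1,j} - phi_{kk} phi_{k-1,k-j},  j = 1..k-1.
Step k = 1:
  phi_11 = rho(1) = 0.2036.
Step k = 2:
  phi_22 = [rho(2) - phi_11 rho(1)] / [1 - phi_11 rho(1)] = [-0.4733 - (0.2036)(0.2036)] / [1 - (0.2036)(0.2036)]
         = -0.51475296 / 0.95854704 = -0.537.
Therefore phi_{22} = -0.5370.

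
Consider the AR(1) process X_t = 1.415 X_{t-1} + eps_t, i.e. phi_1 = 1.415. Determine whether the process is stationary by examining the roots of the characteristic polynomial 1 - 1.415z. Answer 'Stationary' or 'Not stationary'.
\text{Not stationary}

The AR(p) characteristic polynomial is P(z) = 1 - 1.415z.
Stationarity requires all roots to lie outside the unit circle, i.e. |z| > 1 for every root.
This is linear in z: 1 + (-1.415) z = 0  =>  z = -1/(-1.415) = 0.706714,  |z| = 0.706714.
Moduli of all roots: 0.7067.
All moduli strictly greater than 1? No.
Verdict: Not stationary.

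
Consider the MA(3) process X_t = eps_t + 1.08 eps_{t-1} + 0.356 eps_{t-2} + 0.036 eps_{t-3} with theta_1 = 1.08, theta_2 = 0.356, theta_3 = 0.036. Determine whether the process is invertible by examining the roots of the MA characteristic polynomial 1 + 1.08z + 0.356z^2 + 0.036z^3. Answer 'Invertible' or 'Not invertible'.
\text{Invertible}

The MA(q) characteristic polynomial is P(z) = 1 + 1.08z + 0.356z^2 + 0.036z^3.
Invertibility requires all roots to lie outside the unit circle, i.e. |z| > 1 for every root.
Degree 3: look for a simple real root z0 first, then factor out (1 - z/z0) and solve the remaining quadratic.
Testing z0 = -5: P(-5) = 1 + (1.08)(-5) + (0.356)(-5)^2 + (0.036)(-5)^3
  = 1 + (-5.4) + (8.9) + (-4.5) = 0.  So z_0 = -5 is a root, |z_0| = 5.
Divide out the factor (1 + 0.2 z) = (1 - z/z0) (since 1/z0 = -0.2):
  P(z) = (1 + 0.2 z)(1 + (0.88) z + (0.18) z^2)
  [check: z-coef 0.88 - (-0.2) = 1.08; z^2-coef 0.18 - (-0.2)(0.88) = 0.356; z^3-coef -(-0.2)(0.18) = 0.036.]
Remaining roots from the quadratic factor 1 + (0.88) z + (0.18) z^2:
  Set 1 + (0.88) z + (0.18) z^2 = 0, i.e. a z^2 + b z + c = 0 with a = 0.18, b = 0.88, c = 1.
  Discriminant D = b^2 - 4ac = (0.88)^2 - 4*(0.18)*1 = 0.7744 - (0.72) = 0.0544.
  D >= 0, so the roots are real: z = (-b +/- sqrt(D)) / (2a) = (-0.88 +/- 0.233238) / (0.36).
    z_1 = (-0.88 + 0.233238) / (0.36) = -1.7966,   |z_1| = 1.7966.
    z_2 = (-0.88 - 0.233238) / (0.36) = -3.0923,   |z_2| = 3.0923.
Moduli of all roots: 5.0000, 1.7966, 3.0923.
All moduli strictly greater than 1? Yes.
Verdict: Invertible.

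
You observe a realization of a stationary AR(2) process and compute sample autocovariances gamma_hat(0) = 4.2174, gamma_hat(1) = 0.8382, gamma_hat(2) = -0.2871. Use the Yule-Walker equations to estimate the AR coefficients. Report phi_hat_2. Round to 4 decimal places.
\hat\phi_{2} = -0.1120

The Yule-Walker equations for an AR(p) process read, in matrix form,
  Gamma_p phi = r_p,   with   (Gamma_p)_{ij} = gamma(|i - j|),
                       (r_p)_i = gamma(i),   i,j = 1..p.
Substitute the sample gammas (Toeplitz matrix and right-hand side of size 2):
  Gamma_p = [[4.2174, 0.8382], [0.8382, 4.2174]]
  r_p     = [0.8382, -0.2871]
Written out:
  4.2174 phi_1 + 0.8382 phi_2 = 0.8382
  0.8382 phi_1 + 4.2174 phi_2 = -0.2871
Solve by Cramer's rule:
  det = gamma(0)^2 - gamma(1)^2 = (4.2174)^2 - (0.8382)^2 = 17.78646276 - 0.70257924 = 17.08388352
  phi_hat_1 = [gamma(1) gamma(0) - gamma(1) gamma(2)] / det = [(0.8382)(4.2174) - (0.8382)(-0.2871)] / 17.08388352 = 3.7756719 / 17.08388352 = 0.221
  phi_hat_2 = [gamma(0) gamma(2) - gamma(1)^2] / det = [(4.2174)(-0.2871) - (0.8382)^2] / 17.08388352 = -1.91339478 / 17.08388352 = -0.112
So phi_hat = [0.2210, -0.1120].
Therefore phi_hat_2 = -0.1120.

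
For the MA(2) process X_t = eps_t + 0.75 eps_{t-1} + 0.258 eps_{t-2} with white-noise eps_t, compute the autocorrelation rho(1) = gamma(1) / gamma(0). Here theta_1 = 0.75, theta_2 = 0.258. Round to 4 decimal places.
\rho(1) = 0.5792

For an MA(q) process with theta_0 = 1, the autocovariance is
  gamma(k) = sigma^2 * sum_{i=0..q-k} theta_i * theta_{i+k},
and rho(k) = gamma(k) / gamma(0). Sigma^2 cancels.
  numerator   = (1)*(0.75) + (0.75)*(0.258) = 0.9435.
  denominator = (1)^2 + (0.75)^2 + (0.258)^2 = 1.629064.
  rho(1) = 0.9435 / 1.629064 = 0.5792.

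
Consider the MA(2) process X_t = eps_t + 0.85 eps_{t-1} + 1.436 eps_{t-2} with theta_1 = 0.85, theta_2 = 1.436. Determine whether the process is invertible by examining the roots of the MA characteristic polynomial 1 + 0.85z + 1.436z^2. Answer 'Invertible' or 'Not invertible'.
\text{Not invertible}

The MA(q) characteristic polynomial is P(z) = 1 + 0.85z + 1.436z^2.
Invertibility requires all roots to lie outside the unit circle, i.e. |z| > 1 for every root.
Set 1 + (0.85) z + (1.436) z^2 = 0, i.e. a z^2 + b z + c = 0 with a = 1.436, b = 0.85, c = 1.
Discriminant D = b^2 - 4ac = (0.85)^2 - 4*(1.436)*1 = 0.7225 - (5.744) = -5.0215.
D < 0, so the roots are the complex-conjugate pair z = (-b +/- i sqrt(-D)) / (2a) = -0.296 +/- 0.7802i.
For a conjugate pair |z|^2 = z * conj(z) = (product of roots) = c/a = 1/(1.436) = 0.696379, so |z| = sqrt(0.696379) = 0.8345 for both roots.
Moduli of all roots: 0.8345, 0.8345.
All moduli strictly greater than 1? No.
Verdict: Not invertible.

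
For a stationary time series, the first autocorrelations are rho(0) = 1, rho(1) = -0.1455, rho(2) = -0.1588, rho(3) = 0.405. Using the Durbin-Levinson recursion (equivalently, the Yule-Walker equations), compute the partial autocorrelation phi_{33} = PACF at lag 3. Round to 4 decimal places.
\phi_{33} = 0.3710

The PACF at lag k is phi_{kk}, the last component of the solution
to the Yule-Walker system G_k phi = r_k where
  (G_k)_{ij} = rho(|i - j|), (r_k)_i = rho(i), i,j = 1..k.
Equivalently, Durbin-Levinson gives phi_{kk} iteratively:
  phi_{11} = rho(1)
  phi_{kk} = [rho(k) - sum_{j=1..k-1} phi_{k-1,j} rho(k-j)]
            / [1 - sum_{j=1..k-1} phi_{k-1,j} rho(j)],
  phi_{k,j} = phi_{k-1,j} - phi_{kk} phi_{k-1,k-j},  j = 1..k-1.
Step k = 1:
  phi_11 = rho(1) = -0.1455.
Step k = 2:
  phi_22 = [rho(2) - phi_11 rho(1)] / [1 - phi_11 rho(1)] = [-0.1588 - (-0.1455)(-0.1455)] / [1 - (-0.1455)(-0.1455)]
         = -0.17997025 / 0.97882975 = -0.183863.
  Update: phi_21 = phi_11 - phi_22 phi_11 = -0.1455 - (-0.183863)(-0.1455) = -0.172252.
Step k = 3:
  phi_33 = [rho(3) - phi_21 rho(2) - phi_22 rho(1)] / [1 - phi_21 rho(1) - phi_22 rho(2)]
    numerator   = 0.405 - (-0.172252)(-0.1588) - (-0.183863)(-0.1455) = 0.35089436
    denominator = 1 - (-0.172252)(-0.1455) - (-0.183863)(-0.1588) = 0.94573994
  phi_33 = 0.35089436 / 0.94573994 = 0.371.
Therefore phi_{33} = 0.3710.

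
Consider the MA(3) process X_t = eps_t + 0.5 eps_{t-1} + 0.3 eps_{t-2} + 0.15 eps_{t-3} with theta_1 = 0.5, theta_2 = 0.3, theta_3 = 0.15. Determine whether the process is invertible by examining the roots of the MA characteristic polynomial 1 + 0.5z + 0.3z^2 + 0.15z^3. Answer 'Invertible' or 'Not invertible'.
\text{Invertible}

The MA(q) characteristic polynomial is P(z) = 1 + 0.5z + 0.3z^2 + 0.15z^3.
Invertibility requires all roots to lie outside the unit circle, i.e. |z| > 1 for every root.
Degree 3: look for a simple real root z0 first, then factor out (1 - z/z0) and solve the remaining quadratic.
Testing z0 = -2: P(-2) = 1 + (0.5)(-2) + (0.3)(-2)^2 + (0.15)(-2)^3
  = 1 + (-1) + (1.2) + (-1.2) = 0.  So z_0 = -2 is a root, |z_0| = 2.
Divide out the factor (1 + 0.5 z) = (1 - z/z0) (since 1/z0 = -0.5):
  P(z) = (1 + 0.5 z)(1 + (0) z + (0.3) z^2)
  [check: z-coef 0 - (-0.5) = 0.5; z^2-coef 0.3 - (-0.5)(0) = 0.3; z^3-coef -(-0.5)(0.3) = 0.15.]
Remaining roots from the quadratic factor 1 + (0) z + (0.3) z^2:
  Set 1 + (0) z + (0.3) z^2 = 0, i.e. a z^2 + b z + c = 0 with a = 0.3, b = 0, c = 1.
  Discriminant D = b^2 - 4ac = (0)^2 - 4*(0.3)*1 = 0 - (1.2) = -1.2.
  D < 0, so the roots are the complex-conjugate pair z = (-b +/- i sqrt(-D)) / (2a) = 0 +/- 1.8257i.
  For a conjugate pair |z|^2 = z * conj(z) = (product of roots) = c/a = 1/(0.3) = 3.333333, so |z| = sqrt(3.333333) = 1.8257 for both roots.
Moduli of all roots: 2.0000, 1.8257, 1.8257.
All moduli strictly greater than 1? Yes.
Verdict: Invertible.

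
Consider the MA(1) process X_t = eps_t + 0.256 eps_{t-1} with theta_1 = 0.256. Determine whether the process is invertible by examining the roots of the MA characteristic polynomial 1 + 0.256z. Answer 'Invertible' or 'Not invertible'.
\text{Invertible}

The MA(q) characteristic polynomial is P(z) = 1 + 0.256z.
Invertibility requires all roots to lie outside the unit circle, i.e. |z| > 1 for every root.
This is linear in z: 1 + (0.256) z = 0  =>  z = -1/(0.256) = -3.90625,  |z| = 3.90625.
Moduli of all roots: 3.9062.
All moduli strictly greater than 1? Yes.
Verdict: Invertible.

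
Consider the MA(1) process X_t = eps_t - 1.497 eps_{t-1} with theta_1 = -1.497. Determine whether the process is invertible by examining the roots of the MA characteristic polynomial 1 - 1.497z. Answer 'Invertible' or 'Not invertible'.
\text{Not invertible}

The MA(q) characteristic polynomial is P(z) = 1 - 1.497z.
Invertibility requires all roots to lie outside the unit circle, i.e. |z| > 1 for every root.
This is linear in z: 1 + (-1.497) z = 0  =>  z = -1/(-1.497) = 0.668003,  |z| = 0.668003.
Moduli of all roots: 0.6680.
All moduli strictly greater than 1? No.
Verdict: Not invertible.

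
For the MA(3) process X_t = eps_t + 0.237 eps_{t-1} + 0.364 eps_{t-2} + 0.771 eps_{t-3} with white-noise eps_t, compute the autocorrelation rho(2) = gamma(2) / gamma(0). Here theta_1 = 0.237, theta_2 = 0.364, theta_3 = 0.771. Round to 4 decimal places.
\rho(2) = 0.3066

For an MA(q) process with theta_0 = 1, the autocovariance is
  gamma(k) = sigma^2 * sum_{i=0..q-k} theta_i * theta_{i+k},
and rho(k) = gamma(k) / gamma(0). Sigma^2 cancels.
  numerator   = (1)*(0.364) + (0.237)*(0.771) = 0.546727.
  denominator = (1)^2 + (0.237)^2 + (0.364)^2 + (0.771)^2 = 1.783106.
  rho(2) = 0.546727 / 1.783106 = 0.3066.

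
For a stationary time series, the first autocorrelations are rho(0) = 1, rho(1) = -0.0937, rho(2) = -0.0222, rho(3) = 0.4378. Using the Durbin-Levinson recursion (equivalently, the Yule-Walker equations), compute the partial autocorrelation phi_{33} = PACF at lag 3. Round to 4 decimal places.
\phi_{33} = 0.4370

The PACF at lag k is phi_{kk}, the last component of the solution
to the Yule-Walker system G_k phi = r_k where
  (G_k)_{ij} = rho(|i - j|), (r_k)_i = rho(i), i,j = 1..k.
Equivalently, Durbin-Levinson gives phi_{kk} iteratively:
  phi_{11} = rho(1)
  phi_{kk} = [rho(k) - sum_{j=1..k-1} phi_{k-1,j} rho(k-j)]
            / [1 - sum_{j=1..k-1} phi_{k-1,j} rho(j)],
  phi_{k,j} = phi_{k-1,j} - phi_{kk} phi_{k-1,k-j},  j = 1..k-1.
Step k = 1:
  phi_11 = rho(1) = -0.0937.
Step k = 2:
  phi_22 = [rho(2) - phi_11 rho(1)] / [1 - phi_11 rho(1)] = [-0.0222 - (-0.0937)(-0.0937)] / [1 - (-0.0937)(-0.0937)]
         = -0.03097969 / 0.99122031 = -0.031254.
  Update: phi_21 = phi_11 - phi_22 phi_11 = -0.0937 - (-0.031254)(-0.0937) = -0.096629.
Step k = 3:
  phi_33 = [rho(3) - phi_21 rho(2) - phi_22 rho(1)] / [1 - phi_21 rho(1) - phi_22 rho(2)]
    numerator   = 0.4378 - (-0.096629)(-0.0222) - (-0.031254)(-0.0937) = 0.43272634
    denominator = 1 - (-0.096629)(-0.0937) - (-0.031254)(-0.0222) = 0.99025207
  phi_33 = 0.43272634 / 0.99025207 = 0.437.
Therefore phi_{33} = 0.4370.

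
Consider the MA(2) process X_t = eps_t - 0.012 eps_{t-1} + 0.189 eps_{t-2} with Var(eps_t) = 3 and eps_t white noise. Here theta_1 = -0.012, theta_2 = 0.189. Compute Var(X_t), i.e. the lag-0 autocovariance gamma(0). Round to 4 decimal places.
\gamma(0) = 3.1076

For an MA(q) process X_t = eps_t + sum_i theta_i eps_{t-i} with
Var(eps_t) = sigma^2, the variance is
  gamma(0) = sigma^2 * (1 + sum_i theta_i^2).
  sum_i theta_i^2 = (-0.012)^2 + (0.189)^2 = 0.000144 + 0.035721 = 0.035865.
  gamma(0) = 3 * (1 + 0.035865) = 3 * 1.035865 = 3.107595, which rounds to 3.1076.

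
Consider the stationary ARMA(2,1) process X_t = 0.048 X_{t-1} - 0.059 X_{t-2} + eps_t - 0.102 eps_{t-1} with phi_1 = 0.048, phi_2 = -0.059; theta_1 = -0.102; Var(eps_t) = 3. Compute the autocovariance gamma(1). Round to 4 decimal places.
\gamma(1) = -0.1521

Multiply the model equation by X_{t-k} and take expectations. With theta_0 = psi_0 = 1 and psi_j the MA(infinity) weights, this gives
  gamma(k) - sum_i phi_i gamma(k-i) = c_k,
  c_k = sigma^2 * sum_{j=k..q} theta_j psi_{j-k}   (c_k = 0 for k > q),
using gamma(-m) = gamma(m).
psi-weights needed (psi_j = theta_j + sum_i phi_i psi_{j-i}):
  psi_1 = theta_1 + phi_1 = -0.102 + (0.048) = -0.054
Right-hand sides:
  c_0 = sigma^2 (1 + theta_1 psi_1) = 3 * (1 + (-0.102)(-0.054)) = 3 * 1.005508 = 3.016524
  c_1 = sigma^2 theta_1 = 3 * (-0.102) = -0.306
  c_2 = 0
Equations for k = 0, 1, 2 (AR order 2, c_2 = 0):
  (E0) gamma(0) = phi_1 gamma(1) + phi_2 gamma(2) + c_0
  (E1) gamma(1) = phi_1 gamma(0) + phi_2 gamma(1) + c_1
  (E2) gamma(2) = phi_1 gamma(1) + phi_2 gamma(0)
From (E1): gamma(1) = A gamma(0) + B with
  A = phi_1 / (1 - phi_2) = 0.048 / 1.059 = 0.045326,   B = c_1 / (1 - phi_2) = -0.306 / 1.059 = -0.288952.
Insert (E2) into (E0): gamma(0) (1 - phi_2^2) = phi_1 (1 + phi_2) gamma(1) + c_0.
  phi_1 (1 + phi_2) = (0.048)(0.941) = 0.045168,   1 - phi_2^2 = 0.996519.
Replace gamma(1) by A gamma(0) + B and collect gamma(0):
  gamma(0) [0.996519 - (0.045168)(0.045326)] = (0.045168)(-0.288952) + 3.016524
  gamma(0) * 0.994472 = 3.003473
  gamma(0) = 3.003473 / 0.994472 = 3.020169.
  gamma(1) = A gamma(0) + B = (0.045326)(3.020169) + (-0.288952) = -0.15206.
Therefore gamma(1) = -0.1521 (to 4 decimal places).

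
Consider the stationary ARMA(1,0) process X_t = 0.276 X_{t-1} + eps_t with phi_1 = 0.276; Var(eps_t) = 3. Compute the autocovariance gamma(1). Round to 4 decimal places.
\gamma(1) = 0.8963

Multiply the model equation by X_{t-k} and take expectations. With theta_0 = psi_0 = 1 and psi_j the MA(infinity) weights, this gives
  gamma(k) - sum_i phi_i gamma(k-i) = c_k,
  c_k = sigma^2 * sum_{j=k..q} theta_j psi_{j-k}   (c_k = 0 for k > q),
using gamma(-m) = gamma(m).
Pure AR (q = 0): c_0 = sigma^2 = 3, c_k = 0 for k >= 1.
Equations for k = 0 and k = 1 (AR order 1):
  gamma(0) = phi_1 gamma(1) + c_0
  gamma(1) = phi_1 gamma(0) + c_1
Substituting the second into the first: gamma(0) (1 - phi_1^2) = c_0 + phi_1 c_1, so
  gamma(0) = c_0 / (1 - phi_1^2) = 3 / (1 - (0.276)^2) = 3 / 0.923824 = 3.247372.
  gamma(1) = phi_1 gamma(0) = (0.276)(3.247372) = 0.896275.
Therefore gamma(1) = 0.8963 (to 4 decimal places).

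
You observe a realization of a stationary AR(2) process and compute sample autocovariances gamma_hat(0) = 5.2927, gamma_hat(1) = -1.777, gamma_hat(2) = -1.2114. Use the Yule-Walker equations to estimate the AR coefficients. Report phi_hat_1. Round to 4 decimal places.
\hat\phi_{1} = -0.4650

The Yule-Walker equations for an AR(p) process read, in matrix form,
  Gamma_p phi = r_p,   with   (Gamma_p)_{ij} = gamma(|i - j|),
                       (r_p)_i = gamma(i),   i,j = 1..p.
Substitute the sample gammas (Toeplitz matrix and right-hand side of size 2):
  Gamma_p = [[5.2927, -1.777], [-1.777, 5.2927]]
  r_p     = [-1.777, -1.2114]
Written out:
  5.2927 phi_1 - 1.777 phi_2 = -1.777
  -1.777 phi_1 + 5.2927 phi_2 = -1.2114
Solve by Cramer's rule:
  det = gamma(0)^2 - gamma(1)^2 = (5.2927)^2 - (-1.777)^2 = 28.01267329 - 3.157729 = 24.85494429
  phi_hat_1 = [gamma(1) gamma(0) - gamma(1) gamma(2)] / det = [(-1.777)(5.2927) - (-1.777)(-1.2114)] / 24.85494429 = -11.5577857 / 24.85494429 = -0.465
  phi_hat_2 = [gamma(0) gamma(2) - gamma(1)^2] / det = [(5.2927)(-1.2114) - (-1.777)^2] / 24.85494429 = -9.56930578 / 24.85494429 = -0.385
So phi_hat = [-0.4650, -0.3850].
Therefore phi_hat_1 = -0.4650.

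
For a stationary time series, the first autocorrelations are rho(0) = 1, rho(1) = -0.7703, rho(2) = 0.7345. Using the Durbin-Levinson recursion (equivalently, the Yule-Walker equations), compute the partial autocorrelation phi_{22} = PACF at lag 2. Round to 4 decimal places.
\phi_{22} = 0.3471

The PACF at lag k is phi_{kk}, the last component of the solution
to the Yule-Walker system G_k phi = r_k where
  (G_k)_{ij} = rho(|i - j|), (r_k)_i = rho(i), i,j = 1..k.
Equivalently, Durbin-Levinson gives phi_{kk} iteratively:
  phi_{11} = rho(1)
  phi_{kk} = [rho(k) - sum_{j=1..k-1} phi_{k-1,j} rho(k-j)]
            / [1 - sum_{j=1..k-1} phi_{k-1,j} rho(j)],
  phi_{k,j} = phi_{k-1,j} - phi_{kk} phi_{k-1,k-j},  j = 1..k-1.
Step k = 1:
  phi_11 = rho(1) = -0.7703.
Step k = 2:
  phi_22 = [rho(2) - phi_11 rho(1)] / [1 - phi_11 rho(1)] = [0.7345 - (-0.7703)(-0.7703)] / [1 - (-0.7703)(-0.7703)]
         = 0.14113791 / 0.40663791 = 0.3471.
Therefore phi_{22} = 0.3471.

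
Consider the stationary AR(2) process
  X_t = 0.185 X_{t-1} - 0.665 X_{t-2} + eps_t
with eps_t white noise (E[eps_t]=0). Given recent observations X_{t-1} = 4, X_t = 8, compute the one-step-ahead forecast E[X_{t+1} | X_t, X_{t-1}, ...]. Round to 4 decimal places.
E[X_{t+1} \mid \mathcal F_t] = -1.1800

For an AR(p) model X_t = c + sum_i phi_i X_{t-i} + eps_t, the
one-step-ahead conditional mean is
  E[X_{t+1} | X_t, ...] = c + sum_i phi_i X_{t+1-i}.
Substitute known values:
  E[X_{t+1} | ...] = (0.185) * (8) + (-0.665) * (4)
                   = -1.1800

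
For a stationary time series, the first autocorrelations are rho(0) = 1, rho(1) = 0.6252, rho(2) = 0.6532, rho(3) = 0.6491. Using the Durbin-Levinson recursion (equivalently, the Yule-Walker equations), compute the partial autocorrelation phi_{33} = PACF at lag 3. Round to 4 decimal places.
\phi_{33} = 0.2970

The PACF at lag k is phi_{kk}, the last component of the solution
to the Yule-Walker system G_k phi = r_k where
  (G_k)_{ij} = rho(|i - j|), (r_k)_i = rho(i), i,j = 1..k.
Equivalently, Durbin-Levinson gives phi_{kk} iteratively:
  phi_{11} = rho(1)
  phi_{kk} = [rho(k) - sum_{j=1..k-1} phi_{k-1,j} rho(k-j)]
            / [1 - sum_{j=1..k-1} phi_{k-1,j} rho(j)],
  phi_{k,j} = phi_{k-1,j} - phi_{kk} phi_{k-1,k-j},  j = 1..k-1.
Step k = 1:
  phi_11 = rho(1) = 0.6252.
Step k = 2:
  phi_22 = [rho(2) - phi_11 rho(1)] / [1 - phi_11 rho(1)] = [0.6532 - (0.6252)(0.6252)] / [1 - (0.6252)(0.6252)]
         = 0.26232496 / 0.60912496 = 0.430659.
  Update: phi_21 = phi_11 - phi_22 phi_11 = 0.6252 - (0.430659)(0.6252) = 0.355952.
Step k = 3:
  phi_33 = [rho(3) - phi_21 rho(2) - phi_22 rho(1)] / [1 - phi_21 rho(1) - phi_22 rho(2)]
    numerator   = 0.6491 - (0.355952)(0.6532) - (0.430659)(0.6252) = 0.14734422
    denominator = 1 - (0.355952)(0.6252) - (0.430659)(0.6532) = 0.49615244
  phi_33 = 0.14734422 / 0.49615244 = 0.297.
Therefore phi_{33} = 0.2970.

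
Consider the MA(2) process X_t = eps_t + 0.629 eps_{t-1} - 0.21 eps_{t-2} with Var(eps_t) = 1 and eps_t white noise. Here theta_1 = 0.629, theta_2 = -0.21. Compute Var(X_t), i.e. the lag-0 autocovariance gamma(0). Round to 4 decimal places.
\gamma(0) = 1.4397

For an MA(q) process X_t = eps_t + sum_i theta_i eps_{t-i} with
Var(eps_t) = sigma^2, the variance is
  gamma(0) = sigma^2 * (1 + sum_i theta_i^2).
  sum_i theta_i^2 = (0.629)^2 + (-0.21)^2 = 0.395641 + 0.0441 = 0.439741.
  gamma(0) = 1 * (1 + 0.439741) = 1 * 1.439741 = 1.439741, which rounds to 1.4397.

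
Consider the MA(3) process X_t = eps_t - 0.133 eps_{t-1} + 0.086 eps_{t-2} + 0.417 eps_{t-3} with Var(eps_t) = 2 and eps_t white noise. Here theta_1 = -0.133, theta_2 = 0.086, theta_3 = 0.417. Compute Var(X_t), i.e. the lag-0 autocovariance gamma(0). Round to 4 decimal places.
\gamma(0) = 2.3979

For an MA(q) process X_t = eps_t + sum_i theta_i eps_{t-i} with
Var(eps_t) = sigma^2, the variance is
  gamma(0) = sigma^2 * (1 + sum_i theta_i^2).
  sum_i theta_i^2 = (-0.133)^2 + (0.086)^2 + (0.417)^2 = 0.017689 + 0.007396 + 0.173889 = 0.198974.
  gamma(0) = 2 * (1 + 0.198974) = 2 * 1.198974 = 2.397948, which rounds to 2.3979.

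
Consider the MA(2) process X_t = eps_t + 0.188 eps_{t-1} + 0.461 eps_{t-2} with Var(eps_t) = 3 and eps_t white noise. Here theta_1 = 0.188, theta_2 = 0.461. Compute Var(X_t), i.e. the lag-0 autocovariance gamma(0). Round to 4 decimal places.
\gamma(0) = 3.7436

For an MA(q) process X_t = eps_t + sum_i theta_i eps_{t-i} with
Var(eps_t) = sigma^2, the variance is
  gamma(0) = sigma^2 * (1 + sum_i theta_i^2).
  sum_i theta_i^2 = (0.188)^2 + (0.461)^2 = 0.035344 + 0.212521 = 0.247865.
  gamma(0) = 3 * (1 + 0.247865) = 3 * 1.247865 = 3.743595, which rounds to 3.7436.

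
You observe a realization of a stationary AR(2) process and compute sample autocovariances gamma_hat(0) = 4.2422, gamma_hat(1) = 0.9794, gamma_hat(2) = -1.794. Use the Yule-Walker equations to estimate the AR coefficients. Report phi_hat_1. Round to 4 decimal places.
\hat\phi_{1} = 0.3470

The Yule-Walker equations for an AR(p) process read, in matrix form,
  Gamma_p phi = r_p,   with   (Gamma_p)_{ij} = gamma(|i - j|),
                       (r_p)_i = gamma(i),   i,j = 1..p.
Substitute the sample gammas (Toeplitz matrix and right-hand side of size 2):
  Gamma_p = [[4.2422, 0.9794], [0.9794, 4.2422]]
  r_p     = [0.9794, -1.794]
Written out:
  4.2422 phi_1 + 0.9794 phi_2 = 0.9794
  0.9794 phi_1 + 4.2422 phi_2 = -1.794
Solve by Cramer's rule:
  det = gamma(0)^2 - gamma(1)^2 = (4.2422)^2 - (0.9794)^2 = 17.99626084 - 0.95922436 = 17.03703648
  phi_hat_1 = [gamma(1) gamma(0) - gamma(1) gamma(2)] / det = [(0.9794)(4.2422) - (0.9794)(-1.794)] / 17.03703648 = 5.91185428 / 17.03703648 = 0.347
  phi_hat_2 = [gamma(0) gamma(2) - gamma(1)^2] / det = [(4.2422)(-1.794) - (0.9794)^2] / 17.03703648 = -8.56973116 / 17.03703648 = -0.503
So phi_hat = [0.3470, -0.5030].
Therefore phi_hat_1 = 0.3470.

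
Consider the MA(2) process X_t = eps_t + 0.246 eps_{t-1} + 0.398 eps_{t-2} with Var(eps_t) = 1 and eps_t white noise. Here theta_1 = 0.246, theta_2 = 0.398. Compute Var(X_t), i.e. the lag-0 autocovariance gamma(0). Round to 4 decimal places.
\gamma(0) = 1.2189

For an MA(q) process X_t = eps_t + sum_i theta_i eps_{t-i} with
Var(eps_t) = sigma^2, the variance is
  gamma(0) = sigma^2 * (1 + sum_i theta_i^2).
  sum_i theta_i^2 = (0.246)^2 + (0.398)^2 = 0.060516 + 0.158404 = 0.21892.
  gamma(0) = 1 * (1 + 0.21892) = 1 * 1.21892 = 1.21892, which rounds to 1.2189.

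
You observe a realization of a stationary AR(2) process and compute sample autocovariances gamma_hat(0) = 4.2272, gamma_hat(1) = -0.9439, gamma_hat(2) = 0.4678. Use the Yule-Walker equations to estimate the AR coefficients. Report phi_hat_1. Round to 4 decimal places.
\hat\phi_{1} = -0.2090

The Yule-Walker equations for an AR(p) process read, in matrix form,
  Gamma_p phi = r_p,   with   (Gamma_p)_{ij} = gamma(|i - j|),
                       (r_p)_i = gamma(i),   i,j = 1..p.
Substitute the sample gammas (Toeplitz matrix and right-hand side of size 2):
  Gamma_p = [[4.2272, -0.9439], [-0.9439, 4.2272]]
  r_p     = [-0.9439, 0.4678]
Written out:
  4.2272 phi_1 - 0.9439 phi_2 = -0.9439
  -0.9439 phi_1 + 4.2272 phi_2 = 0.4678
Solve by Cramer's rule:
  det = gamma(0)^2 - gamma(1)^2 = (4.2272)^2 - (-0.9439)^2 = 17.86921984 - 0.89094721 = 16.97827263
  phi_hat_1 = [gamma(1) gamma(0) - gamma(1) gamma(2)] / det = [(-0.9439)(4.2272) - (-0.9439)(0.4678)] / 16.97827263 = -3.54849766 / 16.97827263 = -0.209
  phi_hat_2 = [gamma(0) gamma(2) - gamma(1)^2] / det = [(4.2272)(0.4678) - (-0.9439)^2] / 16.97827263 = 1.08653695 / 16.97827263 = 0.064
So phi_hat = [-0.2090, 0.0640].
Therefore phi_hat_1 = -0.2090.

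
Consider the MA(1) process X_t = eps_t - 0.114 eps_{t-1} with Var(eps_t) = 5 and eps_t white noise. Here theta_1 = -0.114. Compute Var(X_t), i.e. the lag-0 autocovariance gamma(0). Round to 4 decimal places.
\gamma(0) = 5.0650

For an MA(q) process X_t = eps_t + sum_i theta_i eps_{t-i} with
Var(eps_t) = sigma^2, the variance is
  gamma(0) = sigma^2 * (1 + sum_i theta_i^2).
  sum_i theta_i^2 = (-0.114)^2 = 0.012996.
  gamma(0) = 5 * (1 + 0.012996) = 5 * 1.012996 = 5.06498, which rounds to 5.0650.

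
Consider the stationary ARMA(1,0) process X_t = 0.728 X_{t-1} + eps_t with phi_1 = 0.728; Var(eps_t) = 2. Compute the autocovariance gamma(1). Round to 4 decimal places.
\gamma(1) = 3.0978

Multiply the model equation by X_{t-k} and take expectations. With theta_0 = psi_0 = 1 and psi_j the MA(infinity) weights, this gives
  gamma(k) - sum_i phi_i gamma(k-i) = c_k,
  c_k = sigma^2 * sum_{j=k..q} theta_j psi_{j-k}   (c_k = 0 for k > q),
using gamma(-m) = gamma(m).
Pure AR (q = 0): c_0 = sigma^2 = 2, c_k = 0 for k >= 1.
Equations for k = 0 and k = 1 (AR order 1):
  gamma(0) = phi_1 gamma(1) + c_0
  gamma(1) = phi_1 gamma(0) + c_1
Substituting the second into the first: gamma(0) (1 - phi_1^2) = c_0 + phi_1 c_1, so
  gamma(0) = c_0 / (1 - phi_1^2) = 2 / (1 - (0.728)^2) = 2 / 0.470016 = 4.255174.
  gamma(1) = phi_1 gamma(0) = (0.728)(4.255174) = 3.097767.
Therefore gamma(1) = 3.0978 (to 4 decimal places).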